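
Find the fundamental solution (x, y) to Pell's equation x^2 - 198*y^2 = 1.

(x, y) = (197, 14)

First expand sqrt(198) as a continued fraction. With x_i = (sqrt(198) + m_i)/d_i and (m_0, d_0) = (0, 1): a_0 = floor(sqrt(198)) = 14, since 14^2 = 196 <= 198 < 225 = 15^2.
Iterate m_{i+1} = d_i*a_i - m_i, d_{i+1} = (198 - m_{i+1}^2)/d_i, a_{i+1} = floor((a_0 + m_{i+1})/d_{i+1}):
  m_1 = 1*14 - 0 = 14, d_1 = (198 - 14^2)/1 = 2/1 = 2, a_1 = floor((14 + 14)/2) = 14.
  m_2 = 2*14 - 14 = 14, d_2 = (198 - 14^2)/2 = 2/2 = 1, a_2 = floor((14 + 14)/1) = 28.
  m_3 = 1*28 - 14 = 14, d_3 = (198 - 14^2)/1 = 2/1 = 2: (m_3, d_3) = (m_1, d_1) = (14, 2), so from here the quotients repeat a_1, a_2; the period length is 2.
So sqrt(198) = [14; (14, 28)] with period length k = 2.
k is even, so the fundamental solution of x^2 - 198y^2 = 1 is (p_{k-1}, q_{k-1}) = (p_1, q_1); compute convergents through index 1.
Convergents (p_i = a_i*p_{i-1} + p_{i-2}, q_i = a_i*q_{i-1} + q_{i-2} with p_{-2}=0, p_{-1}=1, q_{-2}=1, q_{-1}=0):
  i=0: a_0=14, p_0 = 14*1 + 0 = 14, q_0 = 14*0 + 1 = 1.
  i=1: a_1=14, p_1 = 14*14 + 1 = 197, q_1 = 14*1 + 0 = 14.
Check: 197^2 - 198*14^2 = 38809 - 38808 = 1, so (x, y) = (197, 14) solves the equation, and by the theorem it is the least positive solution.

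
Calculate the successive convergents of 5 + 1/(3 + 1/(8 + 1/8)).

5/1, 16/3, 133/25, 1080/203

Using the convergent recurrence p_i = a_i*p_{i-1} + p_{i-2}, q_i = a_i*q_{i-1} + q_{i-2} with p_{-2}=0, p_{-1}=1, q_{-2}=1, q_{-1}=0:
  i=0: a_0=5, p_0 = 5*1 + 0 = 5, q_0 = 5*0 + 1 = 1.
  i=1: a_1=3, p_1 = 3*5 + 1 = 16, q_1 = 3*1 + 0 = 3.
  i=2: a_2=8, p_2 = 8*16 + 5 = 133, q_2 = 8*3 + 1 = 25.
  i=3: a_3=8, p_3 = 8*133 + 16 = 1080, q_3 = 8*25 + 3 = 203.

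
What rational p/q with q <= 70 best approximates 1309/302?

Expand x = 1309/302 as a continued fraction with the Euclidean algorithm:
  1309 = 4*302 + 101, so a_0 = 4.
  302 = 2*101 + 100, so a_1 = 2.
  101 = 1*100 + 1, so a_2 = 1.
  100 = 100*1 + 0, so a_3 = 100.
so x = [4; 2, 1, 100].
Convergents (p_i = a_i*p_{i-1} + p_{i-2}, q_i = a_i*q_{i-1} + q_{i-2} with p_{-2}=0, p_{-1}=1, q_{-2}=1, q_{-1}=0), until the denominator exceeds 70:
  i=0: a_0=4, p_0 = 4*1 + 0 = 4, q_0 = 4*0 + 1 = 1.
  i=1: a_1=2, p_1 = 2*4 + 1 = 9, q_1 = 2*1 + 0 = 2.
  i=2: a_2=1, p_2 = 1*9 + 4 = 13, q_2 = 1*2 + 1 = 3.
  i=3: a_3=100, p_3 = 100*13 + 9 = 1309, q_3 = 100*3 + 2 = 302.
q_3 = 302 > 70, so the last convergent with denominator <= 70 is p_2/q_2 = 13/3.
The closest fraction with denominator <= 70 is either p_2/q_2 or the intermediate fraction (k*p_2 + p_1)/(k*q_2 + q_1) with the largest k >= 1 whose denominator stays <= 70; these approach x as k grows, and every other convergent or intermediate fraction in range is farther away.
Largest k: floor((70 - q_1)/q_2) = floor((70 - 2)/3) = 22.
That gives (22*13 + 9)/(22*3 + 2) = 295/68.
Compare the errors: |x - 13/3| = |1309*3 - 13*302|/(302*3) = 1/906, and |x - 295/68| = |1309*68 - 295*302|/(302*68) = 78/20536.
Cross-multiplying, 1*20536 = 20536 < 70668 = 78*906, so 1/906 is smaller: the convergent 13/3 is closer to x than 295/68.

13/3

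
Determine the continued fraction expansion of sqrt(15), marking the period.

[3; (1, 6)]

Write x_i = (sqrt(15) + m_i)/d_i with (m_0, d_0) = (0, 1). a_0 = floor(sqrt(15)) = 3, since 3^2 = 9 <= 15 < 16 = 4^2.
Iterate m_{i+1} = d_i*a_i - m_i, d_{i+1} = (15 - m_{i+1}^2)/d_i, a_{i+1} = floor((a_0 + m_{i+1})/d_{i+1}):
  m_1 = 1*3 - 0 = 3, d_1 = (15 - 3^2)/1 = 6/1 = 6, a_1 = floor((3 + 3)/6) = 1.
  m_2 = 6*1 - 3 = 3, d_2 = (15 - 3^2)/6 = 6/6 = 1, a_2 = floor((3 + 3)/1) = 6.
  m_3 = 1*6 - 3 = 3, d_3 = (15 - 3^2)/1 = 6/1 = 6: (m_3, d_3) = (m_1, d_1) = (3, 6), so from here the quotients repeat a_1, a_2; the period length is 2.
Hence the expansion of sqrt(15) is a_0 = 3 followed by the repeating block 1, 6 (period 2).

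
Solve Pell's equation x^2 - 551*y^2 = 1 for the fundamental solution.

First expand sqrt(551) as a continued fraction. With x_i = (sqrt(551) + m_i)/d_i and (m_0, d_0) = (0, 1): a_0 = floor(sqrt(551)) = 23, since 23^2 = 529 <= 551 < 576 = 24^2.
Iterate m_{i+1} = d_i*a_i - m_i, d_{i+1} = (551 - m_{i+1}^2)/d_i, a_{i+1} = floor((a_0 + m_{i+1})/d_{i+1}):
  m_1 = 1*23 - 0 = 23, d_1 = (551 - 23^2)/1 = 22/1 = 22, a_1 = floor((23 + 23)/22) = 2.
  m_2 = 22*2 - 23 = 21, d_2 = (551 - 21^2)/22 = 110/22 = 5, a_2 = floor((23 + 21)/5) = 8.
  m_3 = 5*8 - 21 = 19, d_3 = (551 - 19^2)/5 = 190/5 = 38, a_3 = floor((23 + 19)/38) = 1.
  m_4 = 38*1 - 19 = 19, d_4 = (551 - 19^2)/38 = 190/38 = 5, a_4 = floor((23 + 19)/5) = 8.
  m_5 = 5*8 - 19 = 21, d_5 = (551 - 21^2)/5 = 110/5 = 22, a_5 = floor((23 + 21)/22) = 2.
  m_6 = 22*2 - 21 = 23, d_6 = (551 - 23^2)/22 = 22/22 = 1, a_6 = floor((23 + 23)/1) = 46.
  m_7 = 1*46 - 23 = 23, d_7 = (551 - 23^2)/1 = 22/1 = 22: (m_7, d_7) = (m_1, d_1) = (23, 22), so from here the quotients repeat a_1, ..., a_6; the period length is 6.
So sqrt(551) = [23; (2, 8, 1, 8, 2, 46)] with period length k = 6.
k is even, so the fundamental solution of x^2 - 551y^2 = 1 is (p_{k-1}, q_{k-1}) = (p_5, q_5); compute convergents through index 5.
Convergents (p_i = a_i*p_{i-1} + p_{i-2}, q_i = a_i*q_{i-1} + q_{i-2} with p_{-2}=0, p_{-1}=1, q_{-2}=1, q_{-1}=0):
  i=0: a_0=23, p_0 = 23*1 + 0 = 23, q_0 = 23*0 + 1 = 1.
  i=1: a_1=2, p_1 = 2*23 + 1 = 47, q_1 = 2*1 + 0 = 2.
  i=2: a_2=8, p_2 = 8*47 + 23 = 399, q_2 = 8*2 + 1 = 17.
  i=3: a_3=1, p_3 = 1*399 + 47 = 446, q_3 = 1*17 + 2 = 19.
  i=4: a_4=8, p_4 = 8*446 + 399 = 3967, q_4 = 8*19 + 17 = 169.
  i=5: a_5=2, p_5 = 2*3967 + 446 = 8380, q_5 = 2*169 + 19 = 357.
Check: 8380^2 - 551*357^2 = 70224400 - 70224399 = 1, so (x, y) = (8380, 357) solves the equation, and by the theorem it is the least positive solution.

(x, y) = (8380, 357)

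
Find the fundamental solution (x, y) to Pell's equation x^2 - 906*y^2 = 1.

(x, y) = (301, 10)

First expand sqrt(906) as a continued fraction. With x_i = (sqrt(906) + m_i)/d_i and (m_0, d_0) = (0, 1): a_0 = floor(sqrt(906)) = 30, since 30^2 = 900 <= 906 < 961 = 31^2.
Iterate m_{i+1} = d_i*a_i - m_i, d_{i+1} = (906 - m_{i+1}^2)/d_i, a_{i+1} = floor((a_0 + m_{i+1})/d_{i+1}):
  m_1 = 1*30 - 0 = 30, d_1 = (906 - 30^2)/1 = 6/1 = 6, a_1 = floor((30 + 30)/6) = 10.
  m_2 = 6*10 - 30 = 30, d_2 = (906 - 30^2)/6 = 6/6 = 1, a_2 = floor((30 + 30)/1) = 60.
  m_3 = 1*60 - 30 = 30, d_3 = (906 - 30^2)/1 = 6/1 = 6: (m_3, d_3) = (m_1, d_1) = (30, 6), so from here the quotients repeat a_1, a_2; the period length is 2.
So sqrt(906) = [30; (10, 60)] with period length k = 2.
k is even, so the fundamental solution of x^2 - 906y^2 = 1 is (p_{k-1}, q_{k-1}) = (p_1, q_1); compute convergents through index 1.
Convergents (p_i = a_i*p_{i-1} + p_{i-2}, q_i = a_i*q_{i-1} + q_{i-2} with p_{-2}=0, p_{-1}=1, q_{-2}=1, q_{-1}=0):
  i=0: a_0=30, p_0 = 30*1 + 0 = 30, q_0 = 30*0 + 1 = 1.
  i=1: a_1=10, p_1 = 10*30 + 1 = 301, q_1 = 10*1 + 0 = 10.
Check: 301^2 - 906*10^2 = 90601 - 90600 = 1, so (x, y) = (301, 10) solves the equation, and by the theorem it is the least positive solution.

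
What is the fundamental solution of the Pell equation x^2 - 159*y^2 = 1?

First expand sqrt(159) as a continued fraction. With x_i = (sqrt(159) + m_i)/d_i and (m_0, d_0) = (0, 1): a_0 = floor(sqrt(159)) = 12, since 12^2 = 144 <= 159 < 169 = 13^2.
Iterate m_{i+1} = d_i*a_i - m_i, d_{i+1} = (159 - m_{i+1}^2)/d_i, a_{i+1} = floor((a_0 + m_{i+1})/d_{i+1}):
  m_1 = 1*12 - 0 = 12, d_1 = (159 - 12^2)/1 = 15/1 = 15, a_1 = floor((12 + 12)/15) = 1.
  m_2 = 15*1 - 12 = 3, d_2 = (159 - 3^2)/15 = 150/15 = 10, a_2 = floor((12 + 3)/10) = 1.
  m_3 = 10*1 - 3 = 7, d_3 = (159 - 7^2)/10 = 110/10 = 11, a_3 = floor((12 + 7)/11) = 1.
  m_4 = 11*1 - 7 = 4, d_4 = (159 - 4^2)/11 = 143/11 = 13, a_4 = floor((12 + 4)/13) = 1.
  m_5 = 13*1 - 4 = 9, d_5 = (159 - 9^2)/13 = 78/13 = 6, a_5 = floor((12 + 9)/6) = 3.
  m_6 = 6*3 - 9 = 9, d_6 = (159 - 9^2)/6 = 78/6 = 13, a_6 = floor((12 + 9)/13) = 1.
  m_7 = 13*1 - 9 = 4, d_7 = (159 - 4^2)/13 = 143/13 = 11, a_7 = floor((12 + 4)/11) = 1.
  m_8 = 11*1 - 4 = 7, d_8 = (159 - 7^2)/11 = 110/11 = 10, a_8 = floor((12 + 7)/10) = 1.
  m_9 = 10*1 - 7 = 3, d_9 = (159 - 3^2)/10 = 150/10 = 15, a_9 = floor((12 + 3)/15) = 1.
  m_10 = 15*1 - 3 = 12, d_10 = (159 - 12^2)/15 = 15/15 = 1, a_10 = floor((12 + 12)/1) = 24.
  m_11 = 1*24 - 12 = 12, d_11 = (159 - 12^2)/1 = 15/1 = 15: (m_11, d_11) = (m_1, d_1) = (12, 15), so from here the quotients repeat a_1, ..., a_10; the period length is 10.
So sqrt(159) = [12; (1, 1, 1, 1, 3, 1, 1, 1, 1, 24)] with period length k = 10.
k is even, so the fundamental solution of x^2 - 159y^2 = 1 is (p_{k-1}, q_{k-1}) = (p_9, q_9); compute convergents through index 9.
Convergents (p_i = a_i*p_{i-1} + p_{i-2}, q_i = a_i*q_{i-1} + q_{i-2} with p_{-2}=0, p_{-1}=1, q_{-2}=1, q_{-1}=0):
  i=0: a_0=12, p_0 = 12*1 + 0 = 12, q_0 = 12*0 + 1 = 1.
  i=1: a_1=1, p_1 = 1*12 + 1 = 13, q_1 = 1*1 + 0 = 1.
  i=2: a_2=1, p_2 = 1*13 + 12 = 25, q_2 = 1*1 + 1 = 2.
  i=3: a_3=1, p_3 = 1*25 + 13 = 38, q_3 = 1*2 + 1 = 3.
  i=4: a_4=1, p_4 = 1*38 + 25 = 63, q_4 = 1*3 + 2 = 5.
  i=5: a_5=3, p_5 = 3*63 + 38 = 227, q_5 = 3*5 + 3 = 18.
  i=6: a_6=1, p_6 = 1*227 + 63 = 290, q_6 = 1*18 + 5 = 23.
  i=7: a_7=1, p_7 = 1*290 + 227 = 517, q_7 = 1*23 + 18 = 41.
  i=8: a_8=1, p_8 = 1*517 + 290 = 807, q_8 = 1*41 + 23 = 64.
  i=9: a_9=1, p_9 = 1*807 + 517 = 1324, q_9 = 1*64 + 41 = 105.
Check: 1324^2 - 159*105^2 = 1752976 - 1752975 = 1, so (x, y) = (1324, 105) solves the equation, and by the theorem it is the least positive solution.

(x, y) = (1324, 105)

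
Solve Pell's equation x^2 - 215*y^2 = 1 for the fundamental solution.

First expand sqrt(215) as a continued fraction. With x_i = (sqrt(215) + m_i)/d_i and (m_0, d_0) = (0, 1): a_0 = floor(sqrt(215)) = 14, since 14^2 = 196 <= 215 < 225 = 15^2.
Iterate m_{i+1} = d_i*a_i - m_i, d_{i+1} = (215 - m_{i+1}^2)/d_i, a_{i+1} = floor((a_0 + m_{i+1})/d_{i+1}):
  m_1 = 1*14 - 0 = 14, d_1 = (215 - 14^2)/1 = 19/1 = 19, a_1 = floor((14 + 14)/19) = 1.
  m_2 = 19*1 - 14 = 5, d_2 = (215 - 5^2)/19 = 190/19 = 10, a_2 = floor((14 + 5)/10) = 1.
  m_3 = 10*1 - 5 = 5, d_3 = (215 - 5^2)/10 = 190/10 = 19, a_3 = floor((14 + 5)/19) = 1.
  m_4 = 19*1 - 5 = 14, d_4 = (215 - 14^2)/19 = 19/19 = 1, a_4 = floor((14 + 14)/1) = 28.
  m_5 = 1*28 - 14 = 14, d_5 = (215 - 14^2)/1 = 19/1 = 19: (m_5, d_5) = (m_1, d_1) = (14, 19), so from here the quotients repeat a_1, ..., a_4; the period length is 4.
So sqrt(215) = [14; (1, 1, 1, 28)] with period length k = 4.
k is even, so the fundamental solution of x^2 - 215y^2 = 1 is (p_{k-1}, q_{k-1}) = (p_3, q_3); compute convergents through index 3.
Convergents (p_i = a_i*p_{i-1} + p_{i-2}, q_i = a_i*q_{i-1} + q_{i-2} with p_{-2}=0, p_{-1}=1, q_{-2}=1, q_{-1}=0):
  i=0: a_0=14, p_0 = 14*1 + 0 = 14, q_0 = 14*0 + 1 = 1.
  i=1: a_1=1, p_1 = 1*14 + 1 = 15, q_1 = 1*1 + 0 = 1.
  i=2: a_2=1, p_2 = 1*15 + 14 = 29, q_2 = 1*1 + 1 = 2.
  i=3: a_3=1, p_3 = 1*29 + 15 = 44, q_3 = 1*2 + 1 = 3.
Check: 44^2 - 215*3^2 = 1936 - 1935 = 1, so (x, y) = (44, 3) solves the equation, and by the theorem it is the least positive solution.

(x, y) = (44, 3)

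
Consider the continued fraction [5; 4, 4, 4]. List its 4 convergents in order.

Using the convergent recurrence p_i = a_i*p_{i-1} + p_{i-2}, q_i = a_i*q_{i-1} + q_{i-2} with p_{-2}=0, p_{-1}=1, q_{-2}=1, q_{-1}=0:
  i=0: a_0=5, p_0 = 5*1 + 0 = 5, q_0 = 5*0 + 1 = 1.
  i=1: a_1=4, p_1 = 4*5 + 1 = 21, q_1 = 4*1 + 0 = 4.
  i=2: a_2=4, p_2 = 4*21 + 5 = 89, q_2 = 4*4 + 1 = 17.
  i=3: a_3=4, p_3 = 4*89 + 21 = 377, q_3 = 4*17 + 4 = 72.

5/1, 21/4, 89/17, 377/72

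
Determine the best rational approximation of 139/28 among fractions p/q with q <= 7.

Expand x = 139/28 as a continued fraction with the Euclidean algorithm:
  139 = 4*28 + 27, so a_0 = 4.
  28 = 1*27 + 1, so a_1 = 1.
  27 = 27*1 + 0, so a_2 = 27.
so x = [4; 1, 27].
Convergents (p_i = a_i*p_{i-1} + p_{i-2}, q_i = a_i*q_{i-1} + q_{i-2} with p_{-2}=0, p_{-1}=1, q_{-2}=1, q_{-1}=0), until the denominator exceeds 7:
  i=0: a_0=4, p_0 = 4*1 + 0 = 4, q_0 = 4*0 + 1 = 1.
  i=1: a_1=1, p_1 = 1*4 + 1 = 5, q_1 = 1*1 + 0 = 1.
  i=2: a_2=27, p_2 = 27*5 + 4 = 139, q_2 = 27*1 + 1 = 28.
q_2 = 28 > 7, so the last convergent with denominator <= 7 is p_1/q_1 = 5/1.
The closest fraction with denominator <= 7 is either p_1/q_1 or the intermediate fraction (k*p_1 + p_0)/(k*q_1 + q_0) with the largest k >= 1 whose denominator stays <= 7; these approach x as k grows, and every other convergent or intermediate fraction in range is farther away.
Largest k: floor((7 - q_0)/q_1) = floor((7 - 1)/1) = 6.
That gives (6*5 + 4)/(6*1 + 1) = 34/7.
Compare the errors: |x - 5/1| = |139*1 - 5*28|/(28*1) = 1/28, and |x - 34/7| = |139*7 - 34*28|/(28*7) = 21/196.
Cross-multiplying, 1*196 = 196 < 588 = 21*28, so 1/28 is smaller: the convergent 5/1 is closer to x than 34/7.

5/1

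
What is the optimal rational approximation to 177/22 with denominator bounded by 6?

8/1

Expand x = 177/22 as a continued fraction with the Euclidean algorithm:
  177 = 8*22 + 1, so a_0 = 8.
  22 = 22*1 + 0, so a_1 = 22.
so x = [8; 22].
Convergents (p_i = a_i*p_{i-1} + p_{i-2}, q_i = a_i*q_{i-1} + q_{i-2} with p_{-2}=0, p_{-1}=1, q_{-2}=1, q_{-1}=0), until the denominator exceeds 6:
  i=0: a_0=8, p_0 = 8*1 + 0 = 8, q_0 = 8*0 + 1 = 1.
  i=1: a_1=22, p_1 = 22*8 + 1 = 177, q_1 = 22*1 + 0 = 22.
q_1 = 22 > 6, so the last convergent with denominator <= 6 is p_0/q_0 = 8/1.
The closest fraction with denominator <= 6 is either p_0/q_0 or the intermediate fraction (k*p_0 + p_{-1})/(k*q_0 + q_{-1}) with the largest k >= 1 whose denominator stays <= 6; these approach x as k grows, and every other convergent or intermediate fraction in range is farther away.
Largest k: floor((6 - q_{-1})/q_0) = floor((6 - 0)/1) = 6 (using the seeds p_{-1} = 1, q_{-1} = 0).
That gives (6*8 + 1)/(6*1 + 0) = 49/6.
Compare the errors: |x - 8/1| = |177*1 - 8*22|/(22*1) = 1/22, and |x - 49/6| = |177*6 - 49*22|/(22*6) = 16/132.
Cross-multiplying, 1*132 = 132 < 352 = 16*22, so 1/22 is smaller: the convergent 8/1 is closer to x than 49/6.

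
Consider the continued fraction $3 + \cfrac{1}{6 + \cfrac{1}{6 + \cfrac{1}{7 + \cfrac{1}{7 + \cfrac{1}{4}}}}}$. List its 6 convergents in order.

Using the convergent recurrence p_i = a_i*p_{i-1} + p_{i-2}, q_i = a_i*q_{i-1} + q_{i-2} with p_{-2}=0, p_{-1}=1, q_{-2}=1, q_{-1}=0:
  i=0: a_0=3, p_0 = 3*1 + 0 = 3, q_0 = 3*0 + 1 = 1.
  i=1: a_1=6, p_1 = 6*3 + 1 = 19, q_1 = 6*1 + 0 = 6.
  i=2: a_2=6, p_2 = 6*19 + 3 = 117, q_2 = 6*6 + 1 = 37.
  i=3: a_3=7, p_3 = 7*117 + 19 = 838, q_3 = 7*37 + 6 = 265.
  i=4: a_4=7, p_4 = 7*838 + 117 = 5983, q_4 = 7*265 + 37 = 1892.
  i=5: a_5=4, p_5 = 4*5983 + 838 = 24770, q_5 = 4*1892 + 265 = 7833.

3/1, 19/6, 117/37, 838/265, 5983/1892, 24770/7833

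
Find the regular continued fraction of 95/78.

Run the Euclidean algorithm on 95 and 78; the successive quotients are the partial quotients a_0, a_1, ... (each step inverts the fractional part left over by the previous one):
  95 = 1*78 + 17, so a_0 = 1.
  78 = 4*17 + 10, so a_1 = 4.
  17 = 1*10 + 7, so a_2 = 1.
  10 = 1*7 + 3, so a_3 = 1.
  7 = 2*3 + 1, so a_4 = 2.
  3 = 3*1 + 0, so a_5 = 3.
The remainder reaches 0 after 6 divisions, so the expansion has 6 partial quotients, read off in order.

[1; 4, 1, 1, 2, 3]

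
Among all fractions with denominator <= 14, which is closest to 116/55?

Expand x = 116/55 as a continued fraction with the Euclidean algorithm:
  116 = 2*55 + 6, so a_0 = 2.
  55 = 9*6 + 1, so a_1 = 9.
  6 = 6*1 + 0, so a_2 = 6.
so x = [2; 9, 6].
Convergents (p_i = a_i*p_{i-1} + p_{i-2}, q_i = a_i*q_{i-1} + q_{i-2} with p_{-2}=0, p_{-1}=1, q_{-2}=1, q_{-1}=0), until the denominator exceeds 14:
  i=0: a_0=2, p_0 = 2*1 + 0 = 2, q_0 = 2*0 + 1 = 1.
  i=1: a_1=9, p_1 = 9*2 + 1 = 19, q_1 = 9*1 + 0 = 9.
  i=2: a_2=6, p_2 = 6*19 + 2 = 116, q_2 = 6*9 + 1 = 55.
q_2 = 55 > 14, so the last convergent with denominator <= 14 is p_1/q_1 = 19/9.
The closest fraction with denominator <= 14 is either p_1/q_1 or the intermediate fraction (k*p_1 + p_0)/(k*q_1 + q_0) with the largest k >= 1 whose denominator stays <= 14; these approach x as k grows, and every other convergent or intermediate fraction in range is farther away.
Largest k: floor((14 - q_0)/q_1) = floor((14 - 1)/9) = 1.
That gives (1*19 + 2)/(1*9 + 1) = 21/10.
Compare the errors: |x - 19/9| = |116*9 - 19*55|/(55*9) = 1/495, and |x - 21/10| = |116*10 - 21*55|/(55*10) = 5/550.
Cross-multiplying, 1*550 = 550 < 2475 = 5*495, so 1/495 is smaller: the convergent 19/9 is closer to x than 21/10.

19/9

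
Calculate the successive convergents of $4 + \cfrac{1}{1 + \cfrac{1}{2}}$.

Using the convergent recurrence p_i = a_i*p_{i-1} + p_{i-2}, q_i = a_i*q_{i-1} + q_{i-2} with p_{-2}=0, p_{-1}=1, q_{-2}=1, q_{-1}=0:
  i=0: a_0=4, p_0 = 4*1 + 0 = 4, q_0 = 4*0 + 1 = 1.
  i=1: a_1=1, p_1 = 1*4 + 1 = 5, q_1 = 1*1 + 0 = 1.
  i=2: a_2=2, p_2 = 2*5 + 4 = 14, q_2 = 2*1 + 1 = 3.

4/1, 5/1, 14/3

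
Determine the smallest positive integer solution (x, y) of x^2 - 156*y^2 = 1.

First expand sqrt(156) as a continued fraction. With x_i = (sqrt(156) + m_i)/d_i and (m_0, d_0) = (0, 1): a_0 = floor(sqrt(156)) = 12, since 12^2 = 144 <= 156 < 169 = 13^2.
Iterate m_{i+1} = d_i*a_i - m_i, d_{i+1} = (156 - m_{i+1}^2)/d_i, a_{i+1} = floor((a_0 + m_{i+1})/d_{i+1}):
  m_1 = 1*12 - 0 = 12, d_1 = (156 - 12^2)/1 = 12/1 = 12, a_1 = floor((12 + 12)/12) = 2.
  m_2 = 12*2 - 12 = 12, d_2 = (156 - 12^2)/12 = 12/12 = 1, a_2 = floor((12 + 12)/1) = 24.
  m_3 = 1*24 - 12 = 12, d_3 = (156 - 12^2)/1 = 12/1 = 12: (m_3, d_3) = (m_1, d_1) = (12, 12), so from here the quotients repeat a_1, a_2; the period length is 2.
So sqrt(156) = [12; (2, 24)] with period length k = 2.
k is even, so the fundamental solution of x^2 - 156y^2 = 1 is (p_{k-1}, q_{k-1}) = (p_1, q_1); compute convergents through index 1.
Convergents (p_i = a_i*p_{i-1} + p_{i-2}, q_i = a_i*q_{i-1} + q_{i-2} with p_{-2}=0, p_{-1}=1, q_{-2}=1, q_{-1}=0):
  i=0: a_0=12, p_0 = 12*1 + 0 = 12, q_0 = 12*0 + 1 = 1.
  i=1: a_1=2, p_1 = 2*12 + 1 = 25, q_1 = 2*1 + 0 = 2.
Check: 25^2 - 156*2^2 = 625 - 624 = 1, so (x, y) = (25, 2) solves the equation, and by the theorem it is the least positive solution.

(x, y) = (25, 2)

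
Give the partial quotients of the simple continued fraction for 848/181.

Run the Euclidean algorithm on 848 and 181; the successive quotients are the partial quotients a_0, a_1, ... (each step inverts the fractional part left over by the previous one):
  848 = 4*181 + 124, so a_0 = 4.
  181 = 1*124 + 57, so a_1 = 1.
  124 = 2*57 + 10, so a_2 = 2.
  57 = 5*10 + 7, so a_3 = 5.
  10 = 1*7 + 3, so a_4 = 1.
  7 = 2*3 + 1, so a_5 = 2.
  3 = 3*1 + 0, so a_6 = 3.
The remainder reaches 0 after 7 divisions, so the expansion has 7 partial quotients, read off in order.

[4; 1, 2, 5, 1, 2, 3]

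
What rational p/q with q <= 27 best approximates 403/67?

Expand x = 403/67 as a continued fraction with the Euclidean algorithm:
  403 = 6*67 + 1, so a_0 = 6.
  67 = 67*1 + 0, so a_1 = 67.
so x = [6; 67].
Convergents (p_i = a_i*p_{i-1} + p_{i-2}, q_i = a_i*q_{i-1} + q_{i-2} with p_{-2}=0, p_{-1}=1, q_{-2}=1, q_{-1}=0), until the denominator exceeds 27:
  i=0: a_0=6, p_0 = 6*1 + 0 = 6, q_0 = 6*0 + 1 = 1.
  i=1: a_1=67, p_1 = 67*6 + 1 = 403, q_1 = 67*1 + 0 = 67.
q_1 = 67 > 27, so the last convergent with denominator <= 27 is p_0/q_0 = 6/1.
The closest fraction with denominator <= 27 is either p_0/q_0 or the intermediate fraction (k*p_0 + p_{-1})/(k*q_0 + q_{-1}) with the largest k >= 1 whose denominator stays <= 27; these approach x as k grows, and every other convergent or intermediate fraction in range is farther away.
Largest k: floor((27 - q_{-1})/q_0) = floor((27 - 0)/1) = 27 (using the seeds p_{-1} = 1, q_{-1} = 0).
That gives (27*6 + 1)/(27*1 + 0) = 163/27.
Compare the errors: |x - 6/1| = |403*1 - 6*67|/(67*1) = 1/67, and |x - 163/27| = |403*27 - 163*67|/(67*27) = 40/1809.
Cross-multiplying, 1*1809 = 1809 < 2680 = 40*67, so 1/67 is smaller: the convergent 6/1 is closer to x than 163/27.

6/1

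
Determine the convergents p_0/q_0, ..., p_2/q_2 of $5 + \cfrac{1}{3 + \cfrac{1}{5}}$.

Using the convergent recurrence p_i = a_i*p_{i-1} + p_{i-2}, q_i = a_i*q_{i-1} + q_{i-2} with p_{-2}=0, p_{-1}=1, q_{-2}=1, q_{-1}=0:
  i=0: a_0=5, p_0 = 5*1 + 0 = 5, q_0 = 5*0 + 1 = 1.
  i=1: a_1=3, p_1 = 3*5 + 1 = 16, q_1 = 3*1 + 0 = 3.
  i=2: a_2=5, p_2 = 5*16 + 5 = 85, q_2 = 5*3 + 1 = 16.

5/1, 16/3, 85/16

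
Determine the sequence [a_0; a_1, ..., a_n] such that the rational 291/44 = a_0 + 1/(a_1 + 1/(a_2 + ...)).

[6; 1, 1, 1, 1, 2, 3]

Run the Euclidean algorithm on 291 and 44; the successive quotients are the partial quotients a_0, a_1, ... (each step inverts the fractional part left over by the previous one):
  291 = 6*44 + 27, so a_0 = 6.
  44 = 1*27 + 17, so a_1 = 1.
  27 = 1*17 + 10, so a_2 = 1.
  17 = 1*10 + 7, so a_3 = 1.
  10 = 1*7 + 3, so a_4 = 1.
  7 = 2*3 + 1, so a_5 = 2.
  3 = 3*1 + 0, so a_6 = 3.
The remainder reaches 0 after 7 divisions, so the expansion has 7 partial quotients, read off in order.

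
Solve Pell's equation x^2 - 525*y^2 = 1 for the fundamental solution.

(x, y) = (6049, 264)

First expand sqrt(525) as a continued fraction. With x_i = (sqrt(525) + m_i)/d_i and (m_0, d_0) = (0, 1): a_0 = floor(sqrt(525)) = 22, since 22^2 = 484 <= 525 < 529 = 23^2.
Iterate m_{i+1} = d_i*a_i - m_i, d_{i+1} = (525 - m_{i+1}^2)/d_i, a_{i+1} = floor((a_0 + m_{i+1})/d_{i+1}):
  m_1 = 1*22 - 0 = 22, d_1 = (525 - 22^2)/1 = 41/1 = 41, a_1 = floor((22 + 22)/41) = 1.
  m_2 = 41*1 - 22 = 19, d_2 = (525 - 19^2)/41 = 164/41 = 4, a_2 = floor((22 + 19)/4) = 10.
  m_3 = 4*10 - 19 = 21, d_3 = (525 - 21^2)/4 = 84/4 = 21, a_3 = floor((22 + 21)/21) = 2.
  m_4 = 21*2 - 21 = 21, d_4 = (525 - 21^2)/21 = 84/21 = 4, a_4 = floor((22 + 21)/4) = 10.
  m_5 = 4*10 - 21 = 19, d_5 = (525 - 19^2)/4 = 164/4 = 41, a_5 = floor((22 + 19)/41) = 1.
  m_6 = 41*1 - 19 = 22, d_6 = (525 - 22^2)/41 = 41/41 = 1, a_6 = floor((22 + 22)/1) = 44.
  m_7 = 1*44 - 22 = 22, d_7 = (525 - 22^2)/1 = 41/1 = 41: (m_7, d_7) = (m_1, d_1) = (22, 41), so from here the quotients repeat a_1, ..., a_6; the period length is 6.
So sqrt(525) = [22; (1, 10, 2, 10, 1, 44)] with period length k = 6.
k is even, so the fundamental solution of x^2 - 525y^2 = 1 is (p_{k-1}, q_{k-1}) = (p_5, q_5); compute convergents through index 5.
Convergents (p_i = a_i*p_{i-1} + p_{i-2}, q_i = a_i*q_{i-1} + q_{i-2} with p_{-2}=0, p_{-1}=1, q_{-2}=1, q_{-1}=0):
  i=0: a_0=22, p_0 = 22*1 + 0 = 22, q_0 = 22*0 + 1 = 1.
  i=1: a_1=1, p_1 = 1*22 + 1 = 23, q_1 = 1*1 + 0 = 1.
  i=2: a_2=10, p_2 = 10*23 + 22 = 252, q_2 = 10*1 + 1 = 11.
  i=3: a_3=2, p_3 = 2*252 + 23 = 527, q_3 = 2*11 + 1 = 23.
  i=4: a_4=10, p_4 = 10*527 + 252 = 5522, q_4 = 10*23 + 11 = 241.
  i=5: a_5=1, p_5 = 1*5522 + 527 = 6049, q_5 = 1*241 + 23 = 264.
Check: 6049^2 - 525*264^2 = 36590401 - 36590400 = 1, so (x, y) = (6049, 264) solves the equation, and by the theorem it is the least positive solution.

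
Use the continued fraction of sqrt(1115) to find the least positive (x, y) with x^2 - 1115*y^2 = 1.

First expand sqrt(1115) as a continued fraction. With x_i = (sqrt(1115) + m_i)/d_i and (m_0, d_0) = (0, 1): a_0 = floor(sqrt(1115)) = 33, since 33^2 = 1089 <= 1115 < 1156 = 34^2.
Iterate m_{i+1} = d_i*a_i - m_i, d_{i+1} = (1115 - m_{i+1}^2)/d_i, a_{i+1} = floor((a_0 + m_{i+1})/d_{i+1}):
  m_1 = 1*33 - 0 = 33, d_1 = (1115 - 33^2)/1 = 26/1 = 26, a_1 = floor((33 + 33)/26) = 2.
  m_2 = 26*2 - 33 = 19, d_2 = (1115 - 19^2)/26 = 754/26 = 29, a_2 = floor((33 + 19)/29) = 1.
  m_3 = 29*1 - 19 = 10, d_3 = (1115 - 10^2)/29 = 1015/29 = 35, a_3 = floor((33 + 10)/35) = 1.
  m_4 = 35*1 - 10 = 25, d_4 = (1115 - 25^2)/35 = 490/35 = 14, a_4 = floor((33 + 25)/14) = 4.
  m_5 = 14*4 - 25 = 31, d_5 = (1115 - 31^2)/14 = 154/14 = 11, a_5 = floor((33 + 31)/11) = 5.
  m_6 = 11*5 - 31 = 24, d_6 = (1115 - 24^2)/11 = 539/11 = 49, a_6 = floor((33 + 24)/49) = 1.
  m_7 = 49*1 - 24 = 25, d_7 = (1115 - 25^2)/49 = 490/49 = 10, a_7 = floor((33 + 25)/10) = 5.
  m_8 = 10*5 - 25 = 25, d_8 = (1115 - 25^2)/10 = 490/10 = 49, a_8 = floor((33 + 25)/49) = 1.
  m_9 = 49*1 - 25 = 24, d_9 = (1115 - 24^2)/49 = 539/49 = 11, a_9 = floor((33 + 24)/11) = 5.
  m_10 = 11*5 - 24 = 31, d_10 = (1115 - 31^2)/11 = 154/11 = 14, a_10 = floor((33 + 31)/14) = 4.
  m_11 = 14*4 - 31 = 25, d_11 = (1115 - 25^2)/14 = 490/14 = 35, a_11 = floor((33 + 25)/35) = 1.
  m_12 = 35*1 - 25 = 10, d_12 = (1115 - 10^2)/35 = 1015/35 = 29, a_12 = floor((33 + 10)/29) = 1.
  m_13 = 29*1 - 10 = 19, d_13 = (1115 - 19^2)/29 = 754/29 = 26, a_13 = floor((33 + 19)/26) = 2.
  m_14 = 26*2 - 19 = 33, d_14 = (1115 - 33^2)/26 = 26/26 = 1, a_14 = floor((33 + 33)/1) = 66.
  m_15 = 1*66 - 33 = 33, d_15 = (1115 - 33^2)/1 = 26/1 = 26: (m_15, d_15) = (m_1, d_1) = (33, 26), so from here the quotients repeat a_1, ..., a_14; the period length is 14.
So sqrt(1115) = [33; (2, 1, 1, 4, 5, 1, 5, 1, 5, 4, 1, 1, 2, 66)] with period length k = 14.
k is even, so the fundamental solution of x^2 - 1115y^2 = 1 is (p_{k-1}, q_{k-1}) = (p_13, q_13); compute convergents through index 13.
Convergents (p_i = a_i*p_{i-1} + p_{i-2}, q_i = a_i*q_{i-1} + q_{i-2} with p_{-2}=0, p_{-1}=1, q_{-2}=1, q_{-1}=0):
  i=0: a_0=33, p_0 = 33*1 + 0 = 33, q_0 = 33*0 + 1 = 1.
  i=1: a_1=2, p_1 = 2*33 + 1 = 67, q_1 = 2*1 + 0 = 2.
  i=2: a_2=1, p_2 = 1*67 + 33 = 100, q_2 = 1*2 + 1 = 3.
  i=3: a_3=1, p_3 = 1*100 + 67 = 167, q_3 = 1*3 + 2 = 5.
  i=4: a_4=4, p_4 = 4*167 + 100 = 768, q_4 = 4*5 + 3 = 23.
  i=5: a_5=5, p_5 = 5*768 + 167 = 4007, q_5 = 5*23 + 5 = 120.
  i=6: a_6=1, p_6 = 1*4007 + 768 = 4775, q_6 = 1*120 + 23 = 143.
  i=7: a_7=5, p_7 = 5*4775 + 4007 = 27882, q_7 = 5*143 + 120 = 835.
  i=8: a_8=1, p_8 = 1*27882 + 4775 = 32657, q_8 = 1*835 + 143 = 978.
  i=9: a_9=5, p_9 = 5*32657 + 27882 = 191167, q_9 = 5*978 + 835 = 5725.
  i=10: a_10=4, p_10 = 4*191167 + 32657 = 797325, q_10 = 4*5725 + 978 = 23878.
  i=11: a_11=1, p_11 = 1*797325 + 191167 = 988492, q_11 = 1*23878 + 5725 = 29603.
  i=12: a_12=1, p_12 = 1*988492 + 797325 = 1785817, q_12 = 1*29603 + 23878 = 53481.
  i=13: a_13=2, p_13 = 2*1785817 + 988492 = 4560126, q_13 = 2*53481 + 29603 = 136565.
Check: 4560126^2 - 1115*136565^2 = 20794749135876 - 20794749135875 = 1, so (x, y) = (4560126, 136565) solves the equation, and by the theorem it is the least positive solution.

(x, y) = (4560126, 136565)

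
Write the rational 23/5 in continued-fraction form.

[4; 1, 1, 2]

Run the Euclidean algorithm on 23 and 5; the successive quotients are the partial quotients a_0, a_1, ... (each step inverts the fractional part left over by the previous one):
  23 = 4*5 + 3, so a_0 = 4.
  5 = 1*3 + 2, so a_1 = 1.
  3 = 1*2 + 1, so a_2 = 1.
  2 = 2*1 + 0, so a_3 = 2.
The remainder reaches 0 after 4 divisions, so the expansion has 4 partial quotients, read off in order.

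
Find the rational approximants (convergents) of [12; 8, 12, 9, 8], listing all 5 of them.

Using the convergent recurrence p_i = a_i*p_{i-1} + p_{i-2}, q_i = a_i*q_{i-1} + q_{i-2} with p_{-2}=0, p_{-1}=1, q_{-2}=1, q_{-1}=0:
  i=0: a_0=12, p_0 = 12*1 + 0 = 12, q_0 = 12*0 + 1 = 1.
  i=1: a_1=8, p_1 = 8*12 + 1 = 97, q_1 = 8*1 + 0 = 8.
  i=2: a_2=12, p_2 = 12*97 + 12 = 1176, q_2 = 12*8 + 1 = 97.
  i=3: a_3=9, p_3 = 9*1176 + 97 = 10681, q_3 = 9*97 + 8 = 881.
  i=4: a_4=8, p_4 = 8*10681 + 1176 = 86624, q_4 = 8*881 + 97 = 7145.

12/1, 97/8, 1176/97, 10681/881, 86624/7145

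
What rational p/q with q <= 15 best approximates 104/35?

Expand x = 104/35 as a continued fraction with the Euclidean algorithm:
  104 = 2*35 + 34, so a_0 = 2.
  35 = 1*34 + 1, so a_1 = 1.
  34 = 34*1 + 0, so a_2 = 34.
so x = [2; 1, 34].
Convergents (p_i = a_i*p_{i-1} + p_{i-2}, q_i = a_i*q_{i-1} + q_{i-2} with p_{-2}=0, p_{-1}=1, q_{-2}=1, q_{-1}=0), until the denominator exceeds 15:
  i=0: a_0=2, p_0 = 2*1 + 0 = 2, q_0 = 2*0 + 1 = 1.
  i=1: a_1=1, p_1 = 1*2 + 1 = 3, q_1 = 1*1 + 0 = 1.
  i=2: a_2=34, p_2 = 34*3 + 2 = 104, q_2 = 34*1 + 1 = 35.
q_2 = 35 > 15, so the last convergent with denominator <= 15 is p_1/q_1 = 3/1.
The closest fraction with denominator <= 15 is either p_1/q_1 or the intermediate fraction (k*p_1 + p_0)/(k*q_1 + q_0) with the largest k >= 1 whose denominator stays <= 15; these approach x as k grows, and every other convergent or intermediate fraction in range is farther away.
Largest k: floor((15 - q_0)/q_1) = floor((15 - 1)/1) = 14.
That gives (14*3 + 2)/(14*1 + 1) = 44/15.
Compare the errors: |x - 3/1| = |104*1 - 3*35|/(35*1) = 1/35, and |x - 44/15| = |104*15 - 44*35|/(35*15) = 20/525.
Cross-multiplying, 1*525 = 525 < 700 = 20*35, so 1/35 is smaller: the convergent 3/1 is closer to x than 44/15.

3/1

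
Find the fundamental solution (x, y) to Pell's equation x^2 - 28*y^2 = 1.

First expand sqrt(28) as a continued fraction. With x_i = (sqrt(28) + m_i)/d_i and (m_0, d_0) = (0, 1): a_0 = floor(sqrt(28)) = 5, since 5^2 = 25 <= 28 < 36 = 6^2.
Iterate m_{i+1} = d_i*a_i - m_i, d_{i+1} = (28 - m_{i+1}^2)/d_i, a_{i+1} = floor((a_0 + m_{i+1})/d_{i+1}):
  m_1 = 1*5 - 0 = 5, d_1 = (28 - 5^2)/1 = 3/1 = 3, a_1 = floor((5 + 5)/3) = 3.
  m_2 = 3*3 - 5 = 4, d_2 = (28 - 4^2)/3 = 12/3 = 4, a_2 = floor((5 + 4)/4) = 2.
  m_3 = 4*2 - 4 = 4, d_3 = (28 - 4^2)/4 = 12/4 = 3, a_3 = floor((5 + 4)/3) = 3.
  m_4 = 3*3 - 4 = 5, d_4 = (28 - 5^2)/3 = 3/3 = 1, a_4 = floor((5 + 5)/1) = 10.
  m_5 = 1*10 - 5 = 5, d_5 = (28 - 5^2)/1 = 3/1 = 3: (m_5, d_5) = (m_1, d_1) = (5, 3), so from here the quotients repeat a_1, ..., a_4; the period length is 4.
So sqrt(28) = [5; (3, 2, 3, 10)] with period length k = 4.
k is even, so the fundamental solution of x^2 - 28y^2 = 1 is (p_{k-1}, q_{k-1}) = (p_3, q_3); compute convergents through index 3.
Convergents (p_i = a_i*p_{i-1} + p_{i-2}, q_i = a_i*q_{i-1} + q_{i-2} with p_{-2}=0, p_{-1}=1, q_{-2}=1, q_{-1}=0):
  i=0: a_0=5, p_0 = 5*1 + 0 = 5, q_0 = 5*0 + 1 = 1.
  i=1: a_1=3, p_1 = 3*5 + 1 = 16, q_1 = 3*1 + 0 = 3.
  i=2: a_2=2, p_2 = 2*16 + 5 = 37, q_2 = 2*3 + 1 = 7.
  i=3: a_3=3, p_3 = 3*37 + 16 = 127, q_3 = 3*7 + 3 = 24.
Check: 127^2 - 28*24^2 = 16129 - 16128 = 1, so (x, y) = (127, 24) solves the equation, and by the theorem it is the least positive solution.

(x, y) = (127, 24)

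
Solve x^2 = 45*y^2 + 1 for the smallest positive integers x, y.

(x, y) = (161, 24)

First expand sqrt(45) as a continued fraction. With x_i = (sqrt(45) + m_i)/d_i and (m_0, d_0) = (0, 1): a_0 = floor(sqrt(45)) = 6, since 6^2 = 36 <= 45 < 49 = 7^2.
Iterate m_{i+1} = d_i*a_i - m_i, d_{i+1} = (45 - m_{i+1}^2)/d_i, a_{i+1} = floor((a_0 + m_{i+1})/d_{i+1}):
  m_1 = 1*6 - 0 = 6, d_1 = (45 - 6^2)/1 = 9/1 = 9, a_1 = floor((6 + 6)/9) = 1.
  m_2 = 9*1 - 6 = 3, d_2 = (45 - 3^2)/9 = 36/9 = 4, a_2 = floor((6 + 3)/4) = 2.
  m_3 = 4*2 - 3 = 5, d_3 = (45 - 5^2)/4 = 20/4 = 5, a_3 = floor((6 + 5)/5) = 2.
  m_4 = 5*2 - 5 = 5, d_4 = (45 - 5^2)/5 = 20/5 = 4, a_4 = floor((6 + 5)/4) = 2.
  m_5 = 4*2 - 5 = 3, d_5 = (45 - 3^2)/4 = 36/4 = 9, a_5 = floor((6 + 3)/9) = 1.
  m_6 = 9*1 - 3 = 6, d_6 = (45 - 6^2)/9 = 9/9 = 1, a_6 = floor((6 + 6)/1) = 12.
  m_7 = 1*12 - 6 = 6, d_7 = (45 - 6^2)/1 = 9/1 = 9: (m_7, d_7) = (m_1, d_1) = (6, 9), so from here the quotients repeat a_1, ..., a_6; the period length is 6.
So sqrt(45) = [6; (1, 2, 2, 2, 1, 12)] with period length k = 6.
k is even, so the fundamental solution of x^2 - 45y^2 = 1 is (p_{k-1}, q_{k-1}) = (p_5, q_5); compute convergents through index 5.
Convergents (p_i = a_i*p_{i-1} + p_{i-2}, q_i = a_i*q_{i-1} + q_{i-2} with p_{-2}=0, p_{-1}=1, q_{-2}=1, q_{-1}=0):
  i=0: a_0=6, p_0 = 6*1 + 0 = 6, q_0 = 6*0 + 1 = 1.
  i=1: a_1=1, p_1 = 1*6 + 1 = 7, q_1 = 1*1 + 0 = 1.
  i=2: a_2=2, p_2 = 2*7 + 6 = 20, q_2 = 2*1 + 1 = 3.
  i=3: a_3=2, p_3 = 2*20 + 7 = 47, q_3 = 2*3 + 1 = 7.
  i=4: a_4=2, p_4 = 2*47 + 20 = 114, q_4 = 2*7 + 3 = 17.
  i=5: a_5=1, p_5 = 1*114 + 47 = 161, q_5 = 1*17 + 7 = 24.
Check: 161^2 - 45*24^2 = 25921 - 25920 = 1, so (x, y) = (161, 24) solves the equation, and by the theorem it is the least positive solution.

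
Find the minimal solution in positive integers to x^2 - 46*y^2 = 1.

First expand sqrt(46) as a continued fraction. With x_i = (sqrt(46) + m_i)/d_i and (m_0, d_0) = (0, 1): a_0 = floor(sqrt(46)) = 6, since 6^2 = 36 <= 46 < 49 = 7^2.
Iterate m_{i+1} = d_i*a_i - m_i, d_{i+1} = (46 - m_{i+1}^2)/d_i, a_{i+1} = floor((a_0 + m_{i+1})/d_{i+1}):
  m_1 = 1*6 - 0 = 6, d_1 = (46 - 6^2)/1 = 10/1 = 10, a_1 = floor((6 + 6)/10) = 1.
  m_2 = 10*1 - 6 = 4, d_2 = (46 - 4^2)/10 = 30/10 = 3, a_2 = floor((6 + 4)/3) = 3.
  m_3 = 3*3 - 4 = 5, d_3 = (46 - 5^2)/3 = 21/3 = 7, a_3 = floor((6 + 5)/7) = 1.
  m_4 = 7*1 - 5 = 2, d_4 = (46 - 2^2)/7 = 42/7 = 6, a_4 = floor((6 + 2)/6) = 1.
  m_5 = 6*1 - 2 = 4, d_5 = (46 - 4^2)/6 = 30/6 = 5, a_5 = floor((6 + 4)/5) = 2.
  m_6 = 5*2 - 4 = 6, d_6 = (46 - 6^2)/5 = 10/5 = 2, a_6 = floor((6 + 6)/2) = 6.
  m_7 = 2*6 - 6 = 6, d_7 = (46 - 6^2)/2 = 10/2 = 5, a_7 = floor((6 + 6)/5) = 2.
  m_8 = 5*2 - 6 = 4, d_8 = (46 - 4^2)/5 = 30/5 = 6, a_8 = floor((6 + 4)/6) = 1.
  m_9 = 6*1 - 4 = 2, d_9 = (46 - 2^2)/6 = 42/6 = 7, a_9 = floor((6 + 2)/7) = 1.
  m_10 = 7*1 - 2 = 5, d_10 = (46 - 5^2)/7 = 21/7 = 3, a_10 = floor((6 + 5)/3) = 3.
  m_11 = 3*3 - 5 = 4, d_11 = (46 - 4^2)/3 = 30/3 = 10, a_11 = floor((6 + 4)/10) = 1.
  m_12 = 10*1 - 4 = 6, d_12 = (46 - 6^2)/10 = 10/10 = 1, a_12 = floor((6 + 6)/1) = 12.
  m_13 = 1*12 - 6 = 6, d_13 = (46 - 6^2)/1 = 10/1 = 10: (m_13, d_13) = (m_1, d_1) = (6, 10), so from here the quotients repeat a_1, ..., a_12; the period length is 12.
So sqrt(46) = [6; (1, 3, 1, 1, 2, 6, 2, 1, 1, 3, 1, 12)] with period length k = 12.
k is even, so the fundamental solution of x^2 - 46y^2 = 1 is (p_{k-1}, q_{k-1}) = (p_11, q_11); compute convergents through index 11.
Convergents (p_i = a_i*p_{i-1} + p_{i-2}, q_i = a_i*q_{i-1} + q_{i-2} with p_{-2}=0, p_{-1}=1, q_{-2}=1, q_{-1}=0):
  i=0: a_0=6, p_0 = 6*1 + 0 = 6, q_0 = 6*0 + 1 = 1.
  i=1: a_1=1, p_1 = 1*6 + 1 = 7, q_1 = 1*1 + 0 = 1.
  i=2: a_2=3, p_2 = 3*7 + 6 = 27, q_2 = 3*1 + 1 = 4.
  i=3: a_3=1, p_3 = 1*27 + 7 = 34, q_3 = 1*4 + 1 = 5.
  i=4: a_4=1, p_4 = 1*34 + 27 = 61, q_4 = 1*5 + 4 = 9.
  i=5: a_5=2, p_5 = 2*61 + 34 = 156, q_5 = 2*9 + 5 = 23.
  i=6: a_6=6, p_6 = 6*156 + 61 = 997, q_6 = 6*23 + 9 = 147.
  i=7: a_7=2, p_7 = 2*997 + 156 = 2150, q_7 = 2*147 + 23 = 317.
  i=8: a_8=1, p_8 = 1*2150 + 997 = 3147, q_8 = 1*317 + 147 = 464.
  i=9: a_9=1, p_9 = 1*3147 + 2150 = 5297, q_9 = 1*464 + 317 = 781.
  i=10: a_10=3, p_10 = 3*5297 + 3147 = 19038, q_10 = 3*781 + 464 = 2807.
  i=11: a_11=1, p_11 = 1*19038 + 5297 = 24335, q_11 = 1*2807 + 781 = 3588.
Check: 24335^2 - 46*3588^2 = 592192225 - 592192224 = 1, so (x, y) = (24335, 3588) solves the equation, and by the theorem it is the least positive solution.

(x, y) = (24335, 3588)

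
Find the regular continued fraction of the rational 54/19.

[2; 1, 5, 3]

Run the Euclidean algorithm on 54 and 19; the successive quotients are the partial quotients a_0, a_1, ... (each step inverts the fractional part left over by the previous one):
  54 = 2*19 + 16, so a_0 = 2.
  19 = 1*16 + 3, so a_1 = 1.
  16 = 5*3 + 1, so a_2 = 5.
  3 = 3*1 + 0, so a_3 = 3.
The remainder reaches 0 after 4 divisions, so the expansion has 4 partial quotients, read off in order.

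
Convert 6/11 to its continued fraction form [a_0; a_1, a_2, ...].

[0; 1, 1, 5]

Run the Euclidean algorithm on 6 and 11; the successive quotients are the partial quotients a_0, a_1, ... (each step inverts the fractional part left over by the previous one):
  6 = 0*11 + 6, so a_0 = 0.
  11 = 1*6 + 5, so a_1 = 1.
  6 = 1*5 + 1, so a_2 = 1.
  5 = 5*1 + 0, so a_3 = 5.
The remainder reaches 0 after 4 divisions, so the expansion has 4 partial quotients, read off in order.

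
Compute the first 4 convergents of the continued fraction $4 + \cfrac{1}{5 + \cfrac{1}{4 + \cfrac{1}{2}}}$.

4/1, 21/5, 88/21, 197/47

Using the convergent recurrence p_i = a_i*p_{i-1} + p_{i-2}, q_i = a_i*q_{i-1} + q_{i-2} with p_{-2}=0, p_{-1}=1, q_{-2}=1, q_{-1}=0:
  i=0: a_0=4, p_0 = 4*1 + 0 = 4, q_0 = 4*0 + 1 = 1.
  i=1: a_1=5, p_1 = 5*4 + 1 = 21, q_1 = 5*1 + 0 = 5.
  i=2: a_2=4, p_2 = 4*21 + 4 = 88, q_2 = 4*5 + 1 = 21.
  i=3: a_3=2, p_3 = 2*88 + 21 = 197, q_3 = 2*21 + 5 = 47.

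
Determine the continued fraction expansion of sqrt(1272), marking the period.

[35; (1, 1, 1, 70)]

Write x_i = (sqrt(1272) + m_i)/d_i with (m_0, d_0) = (0, 1). a_0 = floor(sqrt(1272)) = 35, since 35^2 = 1225 <= 1272 < 1296 = 36^2.
Iterate m_{i+1} = d_i*a_i - m_i, d_{i+1} = (1272 - m_{i+1}^2)/d_i, a_{i+1} = floor((a_0 + m_{i+1})/d_{i+1}):
  m_1 = 1*35 - 0 = 35, d_1 = (1272 - 35^2)/1 = 47/1 = 47, a_1 = floor((35 + 35)/47) = 1.
  m_2 = 47*1 - 35 = 12, d_2 = (1272 - 12^2)/47 = 1128/47 = 24, a_2 = floor((35 + 12)/24) = 1.
  m_3 = 24*1 - 12 = 12, d_3 = (1272 - 12^2)/24 = 1128/24 = 47, a_3 = floor((35 + 12)/47) = 1.
  m_4 = 47*1 - 12 = 35, d_4 = (1272 - 35^2)/47 = 47/47 = 1, a_4 = floor((35 + 35)/1) = 70.
  m_5 = 1*70 - 35 = 35, d_5 = (1272 - 35^2)/1 = 47/1 = 47: (m_5, d_5) = (m_1, d_1) = (35, 47), so from here the quotients repeat a_1, ..., a_4; the period length is 4.
Hence the expansion of sqrt(1272) is a_0 = 35 followed by the repeating block 1, 1, 1, 70 (period 4).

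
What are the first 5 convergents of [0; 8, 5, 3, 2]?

Using the convergent recurrence p_i = a_i*p_{i-1} + p_{i-2}, q_i = a_i*q_{i-1} + q_{i-2} with p_{-2}=0, p_{-1}=1, q_{-2}=1, q_{-1}=0:
  i=0: a_0=0, p_0 = 0*1 + 0 = 0, q_0 = 0*0 + 1 = 1.
  i=1: a_1=8, p_1 = 8*0 + 1 = 1, q_1 = 8*1 + 0 = 8.
  i=2: a_2=5, p_2 = 5*1 + 0 = 5, q_2 = 5*8 + 1 = 41.
  i=3: a_3=3, p_3 = 3*5 + 1 = 16, q_3 = 3*41 + 8 = 131.
  i=4: a_4=2, p_4 = 2*16 + 5 = 37, q_4 = 2*131 + 41 = 303.

0/1, 1/8, 5/41, 16/131, 37/303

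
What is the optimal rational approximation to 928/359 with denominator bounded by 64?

137/53

Expand x = 928/359 as a continued fraction with the Euclidean algorithm:
  928 = 2*359 + 210, so a_0 = 2.
  359 = 1*210 + 149, so a_1 = 1.
  210 = 1*149 + 61, so a_2 = 1.
  149 = 2*61 + 27, so a_3 = 2.
  61 = 2*27 + 7, so a_4 = 2.
  27 = 3*7 + 6, so a_5 = 3.
  7 = 1*6 + 1, so a_6 = 1.
  6 = 6*1 + 0, so a_7 = 6.
so x = [2; 1, 1, 2, 2, 3, 1, 6].
Convergents (p_i = a_i*p_{i-1} + p_{i-2}, q_i = a_i*q_{i-1} + q_{i-2} with p_{-2}=0, p_{-1}=1, q_{-2}=1, q_{-1}=0), until the denominator exceeds 64:
  i=0: a_0=2, p_0 = 2*1 + 0 = 2, q_0 = 2*0 + 1 = 1.
  i=1: a_1=1, p_1 = 1*2 + 1 = 3, q_1 = 1*1 + 0 = 1.
  i=2: a_2=1, p_2 = 1*3 + 2 = 5, q_2 = 1*1 + 1 = 2.
  i=3: a_3=2, p_3 = 2*5 + 3 = 13, q_3 = 2*2 + 1 = 5.
  i=4: a_4=2, p_4 = 2*13 + 5 = 31, q_4 = 2*5 + 2 = 12.
  i=5: a_5=3, p_5 = 3*31 + 13 = 106, q_5 = 3*12 + 5 = 41.
  i=6: a_6=1, p_6 = 1*106 + 31 = 137, q_6 = 1*41 + 12 = 53.
  i=7: a_7=6, p_7 = 6*137 + 106 = 928, q_7 = 6*53 + 41 = 359.
q_7 = 359 > 64, so the last convergent with denominator <= 64 is p_6/q_6 = 137/53.
The closest fraction with denominator <= 64 is either p_6/q_6 or the intermediate fraction (k*p_6 + p_5)/(k*q_6 + q_5) with the largest k >= 1 whose denominator stays <= 64; these approach x as k grows, and every other convergent or intermediate fraction in range is farther away.
Largest k: floor((64 - q_5)/q_6) = floor((64 - 41)/53) = 0.
Since k = 0, no intermediate fraction beyond p_6/q_6 has denominator <= 64, so the convergent 137/53 is the closest (its error is |928*53 - 137*359|/(359*53) = 1/19027).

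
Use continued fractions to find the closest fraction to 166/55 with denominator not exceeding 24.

Expand x = 166/55 as a continued fraction with the Euclidean algorithm:
  166 = 3*55 + 1, so a_0 = 3.
  55 = 55*1 + 0, so a_1 = 55.
so x = [3; 55].
Convergents (p_i = a_i*p_{i-1} + p_{i-2}, q_i = a_i*q_{i-1} + q_{i-2} with p_{-2}=0, p_{-1}=1, q_{-2}=1, q_{-1}=0), until the denominator exceeds 24:
  i=0: a_0=3, p_0 = 3*1 + 0 = 3, q_0 = 3*0 + 1 = 1.
  i=1: a_1=55, p_1 = 55*3 + 1 = 166, q_1 = 55*1 + 0 = 55.
q_1 = 55 > 24, so the last convergent with denominator <= 24 is p_0/q_0 = 3/1.
The closest fraction with denominator <= 24 is either p_0/q_0 or the intermediate fraction (k*p_0 + p_{-1})/(k*q_0 + q_{-1}) with the largest k >= 1 whose denominator stays <= 24; these approach x as k grows, and every other convergent or intermediate fraction in range is farther away.
Largest k: floor((24 - q_{-1})/q_0) = floor((24 - 0)/1) = 24 (using the seeds p_{-1} = 1, q_{-1} = 0).
That gives (24*3 + 1)/(24*1 + 0) = 73/24.
Compare the errors: |x - 3/1| = |166*1 - 3*55|/(55*1) = 1/55, and |x - 73/24| = |166*24 - 73*55|/(55*24) = 31/1320.
Cross-multiplying, 1*1320 = 1320 < 1705 = 31*55, so 1/55 is smaller: the convergent 3/1 is closer to x than 73/24.

3/1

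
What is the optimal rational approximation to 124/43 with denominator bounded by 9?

26/9

Expand x = 124/43 as a continued fraction with the Euclidean algorithm:
  124 = 2*43 + 38, so a_0 = 2.
  43 = 1*38 + 5, so a_1 = 1.
  38 = 7*5 + 3, so a_2 = 7.
  5 = 1*3 + 2, so a_3 = 1.
  3 = 1*2 + 1, so a_4 = 1.
  2 = 2*1 + 0, so a_5 = 2.
so x = [2; 1, 7, 1, 1, 2].
Convergents (p_i = a_i*p_{i-1} + p_{i-2}, q_i = a_i*q_{i-1} + q_{i-2} with p_{-2}=0, p_{-1}=1, q_{-2}=1, q_{-1}=0), until the denominator exceeds 9:
  i=0: a_0=2, p_0 = 2*1 + 0 = 2, q_0 = 2*0 + 1 = 1.
  i=1: a_1=1, p_1 = 1*2 + 1 = 3, q_1 = 1*1 + 0 = 1.
  i=2: a_2=7, p_2 = 7*3 + 2 = 23, q_2 = 7*1 + 1 = 8.
  i=3: a_3=1, p_3 = 1*23 + 3 = 26, q_3 = 1*8 + 1 = 9.
  i=4: a_4=1, p_4 = 1*26 + 23 = 49, q_4 = 1*9 + 8 = 17.
q_4 = 17 > 9, so the last convergent with denominator <= 9 is p_3/q_3 = 26/9.
The closest fraction with denominator <= 9 is either p_3/q_3 or the intermediate fraction (k*p_3 + p_2)/(k*q_3 + q_2) with the largest k >= 1 whose denominator stays <= 9; these approach x as k grows, and every other convergent or intermediate fraction in range is farther away.
Largest k: floor((9 - q_2)/q_3) = floor((9 - 8)/9) = 0.
Since k = 0, no intermediate fraction beyond p_3/q_3 has denominator <= 9, so the convergent 26/9 is the closest (its error is |124*9 - 26*43|/(43*9) = 2/387).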